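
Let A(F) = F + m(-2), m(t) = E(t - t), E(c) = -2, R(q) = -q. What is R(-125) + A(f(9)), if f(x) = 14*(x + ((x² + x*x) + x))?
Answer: 2643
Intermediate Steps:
f(x) = 28*x + 28*x² (f(x) = 14*(x + ((x² + x²) + x)) = 14*(x + (2*x² + x)) = 14*(x + (x + 2*x²)) = 14*(2*x + 2*x²) = 28*x + 28*x²)
m(t) = -2
A(F) = -2 + F (A(F) = F - 2 = -2 + F)
R(-125) + A(f(9)) = -1*(-125) + (-2 + 28*9*(1 + 9)) = 125 + (-2 + 28*9*10) = 125 + (-2 + 2520) = 125 + 2518 = 2643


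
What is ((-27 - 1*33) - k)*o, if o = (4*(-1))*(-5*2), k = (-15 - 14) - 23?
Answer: -320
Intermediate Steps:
k = -52 (k = -29 - 23 = -52)
o = 40 (o = -4*(-10) = 40)
((-27 - 1*33) - k)*o = ((-27 - 1*33) - 1*(-52))*40 = ((-27 - 33) + 52)*40 = (-60 + 52)*40 = -8*40 = -320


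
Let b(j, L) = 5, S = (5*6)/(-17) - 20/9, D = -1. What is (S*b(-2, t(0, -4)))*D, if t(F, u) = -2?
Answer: 3050/153 ≈ 19.935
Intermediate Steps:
S = -610/153 (S = 30*(-1/17) - 20*⅑ = -30/17 - 20/9 = -610/153 ≈ -3.9869)
(S*b(-2, t(0, -4)))*D = -610/153*5*(-1) = -3050/153*(-1) = 3050/153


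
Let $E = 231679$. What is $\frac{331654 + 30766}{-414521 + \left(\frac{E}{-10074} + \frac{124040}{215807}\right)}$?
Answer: $- \frac{34257194547720}{39184081144177} \approx -0.87426$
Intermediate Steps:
$\frac{331654 + 30766}{-414521 + \left(\frac{E}{-10074} + \frac{124040}{215807}\right)} = \frac{331654 + 30766}{-414521 + \left(\frac{231679}{-10074} + \frac{124040}{215807}\right)} = \frac{362420}{-414521 + \left(231679 \left(- \frac{1}{10074}\right) + 124040 \cdot \frac{1}{215807}\right)} = \frac{362420}{-414521 + \left(- \frac{10073}{438} + \frac{124040}{215807}\right)} = \frac{362420}{-414521 - \frac{2119494391}{94523466}} = \frac{362420}{- \frac{39184081144177}{94523466}} = 362420 \left(- \frac{94523466}{39184081144177}\right) = - \frac{34257194547720}{39184081144177}$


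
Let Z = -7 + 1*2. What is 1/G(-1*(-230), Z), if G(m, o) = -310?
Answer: -1/310 ≈ -0.0032258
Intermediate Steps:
Z = -5 (Z = -7 + 2 = -5)
1/G(-1*(-230), Z) = 1/(-310) = -1/310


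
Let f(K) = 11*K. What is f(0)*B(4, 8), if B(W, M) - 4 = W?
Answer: 0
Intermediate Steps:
B(W, M) = 4 + W
f(0)*B(4, 8) = (11*0)*(4 + 4) = 0*8 = 0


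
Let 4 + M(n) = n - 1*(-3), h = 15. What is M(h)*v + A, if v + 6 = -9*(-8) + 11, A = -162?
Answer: 916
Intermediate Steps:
M(n) = -1 + n (M(n) = -4 + (n - 1*(-3)) = -4 + (n + 3) = -4 + (3 + n) = -1 + n)
v = 77 (v = -6 + (-9*(-8) + 11) = -6 + (72 + 11) = -6 + 83 = 77)
M(h)*v + A = (-1 + 15)*77 - 162 = 14*77 - 162 = 1078 - 162 = 916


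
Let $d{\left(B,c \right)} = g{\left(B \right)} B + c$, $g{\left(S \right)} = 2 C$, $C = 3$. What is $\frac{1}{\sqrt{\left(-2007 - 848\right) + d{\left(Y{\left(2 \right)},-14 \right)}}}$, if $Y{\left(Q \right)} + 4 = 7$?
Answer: $- \frac{i \sqrt{2851}}{2851} \approx - 0.018728 i$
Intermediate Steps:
$Y{\left(Q \right)} = 3$ ($Y{\left(Q \right)} = -4 + 7 = 3$)
$g{\left(S \right)} = 6$ ($g{\left(S \right)} = 2 \cdot 3 = 6$)
$d{\left(B,c \right)} = c + 6 B$ ($d{\left(B,c \right)} = 6 B + c = c + 6 B$)
$\frac{1}{\sqrt{\left(-2007 - 848\right) + d{\left(Y{\left(2 \right)},-14 \right)}}} = \frac{1}{\sqrt{\left(-2007 - 848\right) + \left(-14 + 6 \cdot 3\right)}} = \frac{1}{\sqrt{-2855 + \left(-14 + 18\right)}} = \frac{1}{\sqrt{-2855 + 4}} = \frac{1}{\sqrt{-2851}} = \frac{1}{i \sqrt{2851}} = - \frac{i \sqrt{2851}}{2851}$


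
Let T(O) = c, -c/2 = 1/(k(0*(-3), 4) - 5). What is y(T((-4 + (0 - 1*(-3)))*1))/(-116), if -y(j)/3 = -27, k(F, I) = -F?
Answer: -81/116 ≈ -0.69828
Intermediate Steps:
c = 2/5 (c = -2/(-0*(-3) - 5) = -2/(-1*0 - 5) = -2/(0 - 5) = -2/(-5) = -2*(-1/5) = 2/5 ≈ 0.40000)
T(O) = 2/5
y(j) = 81 (y(j) = -3*(-27) = 81)
y(T((-4 + (0 - 1*(-3)))*1))/(-116) = 81/(-116) = 81*(-1/116) = -81/116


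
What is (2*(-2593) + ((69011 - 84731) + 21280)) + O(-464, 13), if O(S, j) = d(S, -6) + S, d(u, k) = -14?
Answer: -104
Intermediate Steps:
O(S, j) = -14 + S
(2*(-2593) + ((69011 - 84731) + 21280)) + O(-464, 13) = (2*(-2593) + ((69011 - 84731) + 21280)) + (-14 - 464) = (-5186 + (-15720 + 21280)) - 478 = (-5186 + 5560) - 478 = 374 - 478 = -104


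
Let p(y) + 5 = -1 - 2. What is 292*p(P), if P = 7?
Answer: -2336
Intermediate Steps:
p(y) = -8 (p(y) = -5 + (-1 - 2) = -5 - 3 = -8)
292*p(P) = 292*(-8) = -2336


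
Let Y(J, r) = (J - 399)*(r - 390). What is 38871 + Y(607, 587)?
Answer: 79847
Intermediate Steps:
Y(J, r) = (-399 + J)*(-390 + r)
38871 + Y(607, 587) = 38871 + (155610 - 399*587 - 390*607 + 607*587) = 38871 + (155610 - 234213 - 236730 + 356309) = 38871 + 40976 = 79847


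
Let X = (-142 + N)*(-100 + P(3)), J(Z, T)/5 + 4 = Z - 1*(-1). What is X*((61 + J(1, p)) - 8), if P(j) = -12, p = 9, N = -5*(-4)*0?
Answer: 683872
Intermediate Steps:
N = 0 (N = 20*0 = 0)
J(Z, T) = -15 + 5*Z (J(Z, T) = -20 + 5*(Z - 1*(-1)) = -20 + 5*(Z + 1) = -20 + 5*(1 + Z) = -20 + (5 + 5*Z) = -15 + 5*Z)
X = 15904 (X = (-142 + 0)*(-100 - 12) = -142*(-112) = 15904)
X*((61 + J(1, p)) - 8) = 15904*((61 + (-15 + 5*1)) - 8) = 15904*((61 + (-15 + 5)) - 8) = 15904*((61 - 10) - 8) = 15904*(51 - 8) = 15904*43 = 683872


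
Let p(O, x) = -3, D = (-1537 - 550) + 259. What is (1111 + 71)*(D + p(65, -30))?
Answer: -2164242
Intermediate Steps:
D = -1828 (D = -2087 + 259 = -1828)
(1111 + 71)*(D + p(65, -30)) = (1111 + 71)*(-1828 - 3) = 1182*(-1831) = -2164242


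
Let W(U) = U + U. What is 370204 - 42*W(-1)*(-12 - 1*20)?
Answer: 367516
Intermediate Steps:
W(U) = 2*U
370204 - 42*W(-1)*(-12 - 1*20) = 370204 - 42*(2*(-1))*(-12 - 1*20) = 370204 - 42*(-2)*(-12 - 20) = 370204 - (-84)*(-32) = 370204 - 1*2688 = 370204 - 2688 = 367516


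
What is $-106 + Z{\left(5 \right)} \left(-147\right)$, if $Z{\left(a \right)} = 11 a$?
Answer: $-8191$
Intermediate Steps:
$-106 + Z{\left(5 \right)} \left(-147\right) = -106 + 11 \cdot 5 \left(-147\right) = -106 + 55 \left(-147\right) = -106 - 8085 = -8191$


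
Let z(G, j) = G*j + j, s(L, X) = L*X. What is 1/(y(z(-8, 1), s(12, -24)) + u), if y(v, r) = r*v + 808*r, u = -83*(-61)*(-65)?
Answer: -1/559783 ≈ -1.7864e-6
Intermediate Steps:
u = -329095 (u = 5063*(-65) = -329095)
z(G, j) = j + G*j
y(v, r) = 808*r + r*v
1/(y(z(-8, 1), s(12, -24)) + u) = 1/((12*(-24))*(808 + 1*(1 - 8)) - 329095) = 1/(-288*(808 + 1*(-7)) - 329095) = 1/(-288*(808 - 7) - 329095) = 1/(-288*801 - 329095) = 1/(-230688 - 329095) = 1/(-559783) = -1/559783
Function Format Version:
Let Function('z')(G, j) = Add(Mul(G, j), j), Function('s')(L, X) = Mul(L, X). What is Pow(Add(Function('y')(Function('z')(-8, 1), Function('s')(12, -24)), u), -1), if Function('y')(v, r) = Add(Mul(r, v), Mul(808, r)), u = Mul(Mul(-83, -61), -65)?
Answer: Rational(-1, 559783) ≈ -1.7864e-6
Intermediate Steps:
u = -329095 (u = Mul(5063, -65) = -329095)
Function('z')(G, j) = Add(j, Mul(G, j))
Function('y')(v, r) = Add(Mul(808, r), Mul(r, v))
Pow(Add(Function('y')(Function('z')(-8, 1), Function('s')(12, -24)), u), -1) = Pow(Add(Mul(Mul(12, -24), Add(808, Mul(1, Add(1, -8)))), -329095), -1) = Pow(Add(Mul(-288, Add(808, Mul(1, -7))), -329095), -1) = Pow(Add(Mul(-288, Add(808, -7)), -329095), -1) = Pow(Add(Mul(-288, 801), -329095), -1) = Pow(Add(-230688, -329095), -1) = Pow(-559783, -1) = Rational(-1, 559783)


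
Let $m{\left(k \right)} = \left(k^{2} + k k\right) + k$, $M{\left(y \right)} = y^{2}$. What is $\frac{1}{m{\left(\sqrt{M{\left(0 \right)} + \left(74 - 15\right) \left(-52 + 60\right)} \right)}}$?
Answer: $\frac{2}{1887} - \frac{\sqrt{118}}{445332} \approx 0.0010355$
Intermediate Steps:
$m{\left(k \right)} = k + 2 k^{2}$ ($m{\left(k \right)} = \left(k^{2} + k^{2}\right) + k = 2 k^{2} + k = k + 2 k^{2}$)
$\frac{1}{m{\left(\sqrt{M{\left(0 \right)} + \left(74 - 15\right) \left(-52 + 60\right)} \right)}} = \frac{1}{\sqrt{0^{2} + \left(74 - 15\right) \left(-52 + 60\right)} \left(1 + 2 \sqrt{0^{2} + \left(74 - 15\right) \left(-52 + 60\right)}\right)} = \frac{1}{\sqrt{0 + 59 \cdot 8} \left(1 + 2 \sqrt{0 + 59 \cdot 8}\right)} = \frac{1}{\sqrt{0 + 472} \left(1 + 2 \sqrt{0 + 472}\right)} = \frac{1}{\sqrt{472} \left(1 + 2 \sqrt{472}\right)} = \frac{1}{2 \sqrt{118} \left(1 + 2 \cdot 2 \sqrt{118}\right)} = \frac{1}{2 \sqrt{118} \left(1 + 4 \sqrt{118}\right)} = \frac{\sqrt{118}}{236 \left(1 + 4 \sqrt{118}\right)}$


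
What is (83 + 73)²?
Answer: 24336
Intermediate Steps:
(83 + 73)² = 156² = 24336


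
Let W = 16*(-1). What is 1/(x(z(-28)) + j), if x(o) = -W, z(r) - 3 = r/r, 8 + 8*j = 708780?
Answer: 2/177225 ≈ 1.1285e-5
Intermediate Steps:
j = 177193/2 (j = -1 + (1/8)*708780 = -1 + 177195/2 = 177193/2 ≈ 88597.)
W = -16
z(r) = 4 (z(r) = 3 + r/r = 3 + 1 = 4)
x(o) = 16 (x(o) = -1*(-16) = 16)
1/(x(z(-28)) + j) = 1/(16 + 177193/2) = 1/(177225/2) = 2/177225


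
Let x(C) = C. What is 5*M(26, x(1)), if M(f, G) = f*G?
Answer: 130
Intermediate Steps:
M(f, G) = G*f
5*M(26, x(1)) = 5*(1*26) = 5*26 = 130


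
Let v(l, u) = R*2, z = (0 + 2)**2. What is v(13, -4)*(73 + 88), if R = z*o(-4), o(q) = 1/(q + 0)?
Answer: -322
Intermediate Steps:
o(q) = 1/q
z = 4 (z = 2**2 = 4)
R = -1 (R = 4/(-4) = 4*(-1/4) = -1)
v(l, u) = -2 (v(l, u) = -1*2 = -2)
v(13, -4)*(73 + 88) = -2*(73 + 88) = -2*161 = -322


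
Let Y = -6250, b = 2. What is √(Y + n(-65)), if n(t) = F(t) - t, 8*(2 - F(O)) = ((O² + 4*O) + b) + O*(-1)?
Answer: 3*I*√743 ≈ 81.774*I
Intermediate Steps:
F(O) = 7/4 - 3*O/8 - O²/8 (F(O) = 2 - (((O² + 4*O) + 2) + O*(-1))/8 = 2 - ((2 + O² + 4*O) - O)/8 = 2 - (2 + O² + 3*O)/8 = 2 + (-¼ - 3*O/8 - O²/8) = 7/4 - 3*O/8 - O²/8)
n(t) = 7/4 - 11*t/8 - t²/8 (n(t) = (7/4 - 3*t/8 - t²/8) - t = 7/4 - 11*t/8 - t²/8)
√(Y + n(-65)) = √(-6250 + (7/4 - 11/8*(-65) - ⅛*(-65)²)) = √(-6250 + (7/4 + 715/8 - ⅛*4225)) = √(-6250 + (7/4 + 715/8 - 4225/8)) = √(-6250 - 437) = √(-6687) = 3*I*√743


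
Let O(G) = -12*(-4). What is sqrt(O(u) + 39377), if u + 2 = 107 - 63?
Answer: 5*sqrt(1577) ≈ 198.56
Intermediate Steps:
u = 42 (u = -2 + (107 - 63) = -2 + 44 = 42)
O(G) = 48
sqrt(O(u) + 39377) = sqrt(48 + 39377) = sqrt(39425) = 5*sqrt(1577)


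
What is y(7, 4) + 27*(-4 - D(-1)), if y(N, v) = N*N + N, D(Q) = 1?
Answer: -79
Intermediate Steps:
y(N, v) = N + N**2 (y(N, v) = N**2 + N = N + N**2)
y(7, 4) + 27*(-4 - D(-1)) = 7*(1 + 7) + 27*(-4 - 1*1) = 7*8 + 27*(-4 - 1) = 56 + 27*(-5) = 56 - 135 = -79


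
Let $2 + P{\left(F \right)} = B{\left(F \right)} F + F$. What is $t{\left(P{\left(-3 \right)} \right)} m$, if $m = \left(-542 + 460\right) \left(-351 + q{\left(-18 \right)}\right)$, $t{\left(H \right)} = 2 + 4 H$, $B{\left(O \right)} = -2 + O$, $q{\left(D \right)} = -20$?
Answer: $1277724$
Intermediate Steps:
$P{\left(F \right)} = -2 + F + F \left(-2 + F\right)$ ($P{\left(F \right)} = -2 + \left(\left(-2 + F\right) F + F\right) = -2 + \left(F \left(-2 + F\right) + F\right) = -2 + \left(F + F \left(-2 + F\right)\right) = -2 + F + F \left(-2 + F\right)$)
$m = 30422$ ($m = \left(-542 + 460\right) \left(-351 - 20\right) = \left(-82\right) \left(-371\right) = 30422$)
$t{\left(P{\left(-3 \right)} \right)} m = \left(2 + 4 \left(-2 + \left(-3\right)^{2} - -3\right)\right) 30422 = \left(2 + 4 \left(-2 + 9 + 3\right)\right) 30422 = \left(2 + 4 \cdot 10\right) 30422 = \left(2 + 40\right) 30422 = 42 \cdot 30422 = 1277724$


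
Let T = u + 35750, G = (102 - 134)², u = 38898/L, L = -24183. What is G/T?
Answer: 343936/12006991 ≈ 0.028645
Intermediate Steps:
u = -4322/2687 (u = 38898/(-24183) = 38898*(-1/24183) = -4322/2687 ≈ -1.6085)
G = 1024 (G = (-32)² = 1024)
T = 96055928/2687 (T = -4322/2687 + 35750 = 96055928/2687 ≈ 35748.)
G/T = 1024/(96055928/2687) = 1024*(2687/96055928) = 343936/12006991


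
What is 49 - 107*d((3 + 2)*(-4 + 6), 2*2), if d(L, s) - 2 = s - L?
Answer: 477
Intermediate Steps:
d(L, s) = 2 + s - L (d(L, s) = 2 + (s - L) = 2 + s - L)
49 - 107*d((3 + 2)*(-4 + 6), 2*2) = 49 - 107*(2 + 2*2 - (3 + 2)*(-4 + 6)) = 49 - 107*(2 + 4 - 5*2) = 49 - 107*(2 + 4 - 1*10) = 49 - 107*(2 + 4 - 10) = 49 - 107*(-4) = 49 + 428 = 477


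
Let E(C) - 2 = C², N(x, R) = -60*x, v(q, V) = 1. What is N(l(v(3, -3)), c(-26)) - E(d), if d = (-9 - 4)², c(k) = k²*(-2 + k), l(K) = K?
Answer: -28623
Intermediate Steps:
d = 169 (d = (-13)² = 169)
E(C) = 2 + C²
N(l(v(3, -3)), c(-26)) - E(d) = -60*1 - (2 + 169²) = -60 - (2 + 28561) = -60 - 1*28563 = -60 - 28563 = -28623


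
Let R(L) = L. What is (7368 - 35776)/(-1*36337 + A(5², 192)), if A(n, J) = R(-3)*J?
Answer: 28408/36913 ≈ 0.76959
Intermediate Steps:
A(n, J) = -3*J
(7368 - 35776)/(-1*36337 + A(5², 192)) = (7368 - 35776)/(-1*36337 - 3*192) = -28408/(-36337 - 576) = -28408/(-36913) = -28408*(-1/36913) = 28408/36913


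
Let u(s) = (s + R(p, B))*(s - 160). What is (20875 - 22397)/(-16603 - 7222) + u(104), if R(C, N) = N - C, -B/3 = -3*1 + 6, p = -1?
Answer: -128081678/23825 ≈ -5375.9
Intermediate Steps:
B = -9 (B = -3*(-3*1 + 6) = -3*(-3 + 6) = -3*3 = -9)
u(s) = (-160 + s)*(-8 + s) (u(s) = (s + (-9 - 1*(-1)))*(s - 160) = (s + (-9 + 1))*(-160 + s) = (s - 8)*(-160 + s) = (-8 + s)*(-160 + s) = (-160 + s)*(-8 + s))
(20875 - 22397)/(-16603 - 7222) + u(104) = (20875 - 22397)/(-16603 - 7222) + (1280 + 104² - 168*104) = -1522/(-23825) + (1280 + 10816 - 17472) = -1522*(-1/23825) - 5376 = 1522/23825 - 5376 = -128081678/23825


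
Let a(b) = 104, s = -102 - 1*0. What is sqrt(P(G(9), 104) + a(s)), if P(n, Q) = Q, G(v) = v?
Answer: 4*sqrt(13) ≈ 14.422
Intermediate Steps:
s = -102 (s = -102 + 0 = -102)
sqrt(P(G(9), 104) + a(s)) = sqrt(104 + 104) = sqrt(208) = 4*sqrt(13)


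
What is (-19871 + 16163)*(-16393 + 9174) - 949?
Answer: 26767103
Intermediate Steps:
(-19871 + 16163)*(-16393 + 9174) - 949 = -3708*(-7219) - 949 = 26768052 - 949 = 26767103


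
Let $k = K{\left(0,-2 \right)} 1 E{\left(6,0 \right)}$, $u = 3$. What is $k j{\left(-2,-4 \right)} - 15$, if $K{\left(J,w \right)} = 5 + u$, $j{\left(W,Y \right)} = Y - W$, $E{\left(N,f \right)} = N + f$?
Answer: $-111$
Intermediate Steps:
$K{\left(J,w \right)} = 8$ ($K{\left(J,w \right)} = 5 + 3 = 8$)
$k = 48$ ($k = 8 \cdot 1 \left(6 + 0\right) = 8 \cdot 6 = 48$)
$k j{\left(-2,-4 \right)} - 15 = 48 \left(-4 - -2\right) - 15 = 48 \left(-4 + 2\right) - 15 = 48 \left(-2\right) - 15 = -96 - 15 = -111$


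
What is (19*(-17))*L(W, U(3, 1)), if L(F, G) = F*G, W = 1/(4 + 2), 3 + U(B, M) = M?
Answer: 323/3 ≈ 107.67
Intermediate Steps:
U(B, M) = -3 + M
W = ⅙ (W = 1/6 = ⅙ ≈ 0.16667)
(19*(-17))*L(W, U(3, 1)) = (19*(-17))*((-3 + 1)/6) = -323*(-2)/6 = -323*(-⅓) = 323/3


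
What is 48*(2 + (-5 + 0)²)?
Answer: 1296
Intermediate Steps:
48*(2 + (-5 + 0)²) = 48*(2 + (-5)²) = 48*(2 + 25) = 48*27 = 1296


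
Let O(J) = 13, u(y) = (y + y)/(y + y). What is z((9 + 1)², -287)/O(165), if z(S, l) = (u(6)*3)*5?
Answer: 15/13 ≈ 1.1538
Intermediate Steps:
u(y) = 1 (u(y) = (2*y)/((2*y)) = (2*y)*(1/(2*y)) = 1)
z(S, l) = 15 (z(S, l) = (1*3)*5 = 3*5 = 15)
z((9 + 1)², -287)/O(165) = 15/13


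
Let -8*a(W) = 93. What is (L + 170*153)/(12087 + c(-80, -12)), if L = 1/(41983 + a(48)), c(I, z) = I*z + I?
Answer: 8733403718/4353942557 ≈ 2.0059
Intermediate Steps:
a(W) = -93/8 (a(W) = -⅛*93 = -93/8)
c(I, z) = I + I*z
L = 8/335771 (L = 1/(41983 - 93/8) = 1/(335771/8) = 8/335771 ≈ 2.3826e-5)
(L + 170*153)/(12087 + c(-80, -12)) = (8/335771 + 170*153)/(12087 - 80*(1 - 12)) = (8/335771 + 26010)/(12087 - 80*(-11)) = 8733403718/(335771*(12087 + 880)) = (8733403718/335771)/12967 = (8733403718/335771)*(1/12967) = 8733403718/4353942557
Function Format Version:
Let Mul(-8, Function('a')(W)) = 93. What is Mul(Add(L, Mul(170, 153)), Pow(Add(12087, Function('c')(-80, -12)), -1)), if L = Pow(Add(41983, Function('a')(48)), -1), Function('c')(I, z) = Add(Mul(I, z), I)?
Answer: Rational(8733403718, 4353942557) ≈ 2.0059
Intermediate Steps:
Function('a')(W) = Rational(-93, 8) (Function('a')(W) = Mul(Rational(-1, 8), 93) = Rational(-93, 8))
Function('c')(I, z) = Add(I, Mul(I, z))
L = Rational(8, 335771) (L = Pow(Add(41983, Rational(-93, 8)), -1) = Pow(Rational(335771, 8), -1) = Rational(8, 335771) ≈ 2.3826e-5)
Mul(Add(L, Mul(170, 153)), Pow(Add(12087, Function('c')(-80, -12)), -1)) = Mul(Add(Rational(8, 335771), Mul(170, 153)), Pow(Add(12087, Mul(-80, Add(1, -12))), -1)) = Mul(Add(Rational(8, 335771), 26010), Pow(Add(12087, Mul(-80, -11)), -1)) = Mul(Rational(8733403718, 335771), Pow(Add(12087, 880), -1)) = Mul(Rational(8733403718, 335771), Pow(12967, -1)) = Mul(Rational(8733403718, 335771), Rational(1, 12967)) = Rational(8733403718, 4353942557)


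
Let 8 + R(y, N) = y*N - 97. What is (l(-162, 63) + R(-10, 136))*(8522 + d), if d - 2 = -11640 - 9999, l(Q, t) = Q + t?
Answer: 20511860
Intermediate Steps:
R(y, N) = -105 + N*y (R(y, N) = -8 + (y*N - 97) = -8 + (N*y - 97) = -8 + (-97 + N*y) = -105 + N*y)
d = -21637 (d = 2 + (-11640 - 9999) = 2 - 21639 = -21637)
(l(-162, 63) + R(-10, 136))*(8522 + d) = ((-162 + 63) + (-105 + 136*(-10)))*(8522 - 21637) = (-99 + (-105 - 1360))*(-13115) = (-99 - 1465)*(-13115) = -1564*(-13115) = 20511860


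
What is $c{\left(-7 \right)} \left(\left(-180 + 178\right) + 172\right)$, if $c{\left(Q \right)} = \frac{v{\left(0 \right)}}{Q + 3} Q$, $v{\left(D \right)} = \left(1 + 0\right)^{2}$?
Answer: $\frac{595}{2} \approx 297.5$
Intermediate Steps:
$v{\left(D \right)} = 1$ ($v{\left(D \right)} = 1^{2} = 1$)
$c{\left(Q \right)} = \frac{Q}{3 + Q}$ ($c{\left(Q \right)} = 1 \frac{1}{Q + 3} Q = 1 \frac{1}{3 + Q} Q = \frac{Q}{3 + Q}$)
$c{\left(-7 \right)} \left(\left(-180 + 178\right) + 172\right) = - \frac{7}{3 - 7} \left(\left(-180 + 178\right) + 172\right) = - \frac{7}{-4} \left(-2 + 172\right) = \left(-7\right) \left(- \frac{1}{4}\right) 170 = \frac{7}{4} \cdot 170 = \frac{595}{2}$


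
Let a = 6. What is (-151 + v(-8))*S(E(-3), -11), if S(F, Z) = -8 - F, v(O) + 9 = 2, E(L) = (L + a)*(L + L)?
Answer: -1580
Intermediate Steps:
E(L) = 2*L*(6 + L) (E(L) = (L + 6)*(L + L) = (6 + L)*(2*L) = 2*L*(6 + L))
v(O) = -7 (v(O) = -9 + 2 = -7)
(-151 + v(-8))*S(E(-3), -11) = (-151 - 7)*(-8 - 2*(-3)*(6 - 3)) = -158*(-8 - 2*(-3)*3) = -158*(-8 - 1*(-18)) = -158*(-8 + 18) = -158*10 = -1580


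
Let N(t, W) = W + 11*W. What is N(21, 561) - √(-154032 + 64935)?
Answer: 6732 - I*√89097 ≈ 6732.0 - 298.49*I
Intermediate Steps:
N(t, W) = 12*W
N(21, 561) - √(-154032 + 64935) = 12*561 - √(-154032 + 64935) = 6732 - √(-89097) = 6732 - I*√89097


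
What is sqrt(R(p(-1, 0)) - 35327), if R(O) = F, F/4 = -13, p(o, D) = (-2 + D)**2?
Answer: 3*I*sqrt(3931) ≈ 188.09*I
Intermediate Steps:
F = -52 (F = 4*(-13) = -52)
R(O) = -52
sqrt(R(p(-1, 0)) - 35327) = sqrt(-52 - 35327) = sqrt(-35379) = 3*I*sqrt(3931)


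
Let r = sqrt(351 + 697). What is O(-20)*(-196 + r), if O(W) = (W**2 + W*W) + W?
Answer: -152880 + 1560*sqrt(262) ≈ -1.2763e+5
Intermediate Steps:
r = 2*sqrt(262) (r = sqrt(1048) = 2*sqrt(262) ≈ 32.373)
O(W) = W + 2*W**2 (O(W) = (W**2 + W**2) + W = 2*W**2 + W = W + 2*W**2)
O(-20)*(-196 + r) = (-20*(1 + 2*(-20)))*(-196 + 2*sqrt(262)) = (-20*(1 - 40))*(-196 + 2*sqrt(262)) = (-20*(-39))*(-196 + 2*sqrt(262)) = 780*(-196 + 2*sqrt(262)) = -152880 + 1560*sqrt(262)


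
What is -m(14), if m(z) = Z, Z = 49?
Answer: -49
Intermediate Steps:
m(z) = 49
-m(14) = -1*49 = -49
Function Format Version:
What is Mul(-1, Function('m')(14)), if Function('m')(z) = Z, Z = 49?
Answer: -49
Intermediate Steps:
Function('m')(z) = 49
Mul(-1, Function('m')(14)) = Mul(-1, 49) = -49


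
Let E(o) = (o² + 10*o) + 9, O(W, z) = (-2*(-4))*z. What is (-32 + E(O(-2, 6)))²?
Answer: 7623121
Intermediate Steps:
O(W, z) = 8*z
E(o) = 9 + o² + 10*o
(-32 + E(O(-2, 6)))² = (-32 + (9 + (8*6)² + 10*(8*6)))² = (-32 + (9 + 48² + 10*48))² = (-32 + (9 + 2304 + 480))² = (-32 + 2793)² = 2761² = 7623121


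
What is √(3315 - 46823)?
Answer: 2*I*√10877 ≈ 208.59*I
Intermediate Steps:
√(3315 - 46823) = √(-43508) = 2*I*√10877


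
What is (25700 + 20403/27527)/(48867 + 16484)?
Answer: 54420331/138378229 ≈ 0.39327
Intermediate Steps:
(25700 + 20403/27527)/(48867 + 16484) = (25700 + 20403*(1/27527))/65351 = (25700 + 20403/27527)*(1/65351) = (707464303/27527)*(1/65351) = 54420331/138378229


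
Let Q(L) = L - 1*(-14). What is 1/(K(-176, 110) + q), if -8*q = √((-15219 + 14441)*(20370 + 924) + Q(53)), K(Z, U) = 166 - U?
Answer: 3584/16767369 + 8*I*√16566665/16767369 ≈ 0.00021375 + 0.001942*I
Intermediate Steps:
Q(L) = 14 + L (Q(L) = L + 14 = 14 + L)
q = -I*√16566665/8 (q = -√((-15219 + 14441)*(20370 + 924) + (14 + 53))/8 = -√(-778*21294 + 67)/8 = -√(-16566732 + 67)/8 = -I*√16566665/8 ≈ -508.78*I)
1/(K(-176, 110) + q) = 1/((166 - 1*110) - I*√16566665/8) = 1/((166 - 110) - I*√16566665/8) = 1/(56 - I*√16566665/8)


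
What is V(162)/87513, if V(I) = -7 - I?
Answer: -169/87513 ≈ -0.0019311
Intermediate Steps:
V(162)/87513 = (-7 - 1*162)/87513 = (-7 - 162)*(1/87513) = -169*1/87513 = -169/87513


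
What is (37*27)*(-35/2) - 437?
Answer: -35839/2 ≈ -17920.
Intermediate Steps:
(37*27)*(-35/2) - 437 = 999*(-35*½) - 437 = 999*(-35/2) - 437 = -34965/2 - 437 = -35839/2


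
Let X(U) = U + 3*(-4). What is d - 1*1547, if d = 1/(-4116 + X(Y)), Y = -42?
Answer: -6450991/4170 ≈ -1547.0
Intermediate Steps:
X(U) = -12 + U (X(U) = U - 12 = -12 + U)
d = -1/4170 (d = 1/(-4116 + (-12 - 42)) = 1/(-4116 - 54) = 1/(-4170) = -1/4170 ≈ -0.00023981)
d - 1*1547 = -1/4170 - 1*1547 = -1/4170 - 1547 = -6450991/4170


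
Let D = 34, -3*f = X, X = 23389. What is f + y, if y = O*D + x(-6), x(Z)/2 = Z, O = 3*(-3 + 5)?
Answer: -22813/3 ≈ -7604.3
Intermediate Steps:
f = -23389/3 (f = -1/3*23389 = -23389/3 ≈ -7796.3)
O = 6 (O = 3*2 = 6)
x(Z) = 2*Z
y = 192 (y = 6*34 + 2*(-6) = 204 - 12 = 192)
f + y = -23389/3 + 192 = -22813/3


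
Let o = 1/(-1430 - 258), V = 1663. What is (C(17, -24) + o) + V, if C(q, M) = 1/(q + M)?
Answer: 19648313/11816 ≈ 1662.9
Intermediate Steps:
C(q, M) = 1/(M + q)
o = -1/1688 (o = 1/(-1688) = -1/1688 ≈ -0.00059242)
(C(17, -24) + o) + V = (1/(-24 + 17) - 1/1688) + 1663 = (1/(-7) - 1/1688) + 1663 = (-⅐ - 1/1688) + 1663 = -1695/11816 + 1663 = 19648313/11816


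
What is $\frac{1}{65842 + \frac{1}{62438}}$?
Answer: $\frac{62438}{4111042797} \approx 1.5188 \cdot 10^{-5}$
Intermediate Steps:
$\frac{1}{65842 + \frac{1}{62438}} = \frac{1}{\frac{4111042797}{62438}} = \frac{62438}{4111042797}$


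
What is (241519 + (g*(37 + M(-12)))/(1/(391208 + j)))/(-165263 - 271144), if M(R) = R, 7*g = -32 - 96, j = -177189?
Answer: 227723389/1018283 ≈ 223.63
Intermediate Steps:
g = -128/7 (g = (-32 - 96)/7 = (⅐)*(-128) = -128/7 ≈ -18.286)
(241519 + (g*(37 + M(-12)))/(1/(391208 + j)))/(-165263 - 271144) = (241519 + (-128*(37 - 12)/7)/(1/(391208 - 177189)))/(-165263 - 271144) = (241519 + (-128/7*25)/(1/214019))/(-436407) = (241519 - 3200/(7*1/214019))*(-1/436407) = (241519 - 3200/7*214019)*(-1/436407) = (241519 - 684860800/7)*(-1/436407) = -683170167/7*(-1/436407) = 227723389/1018283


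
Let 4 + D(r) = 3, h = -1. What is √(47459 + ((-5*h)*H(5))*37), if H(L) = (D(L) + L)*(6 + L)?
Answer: √55599 ≈ 235.79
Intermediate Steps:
D(r) = -1 (D(r) = -4 + 3 = -1)
H(L) = (-1 + L)*(6 + L)
√(47459 + ((-5*h)*H(5))*37) = √(47459 + ((-5*(-1))*(-6 + 5² + 5*5))*37) = √(47459 + (5*(-6 + 25 + 25))*37) = √(47459 + (5*44)*37) = √(47459 + 220*37) = √(47459 + 8140) = √55599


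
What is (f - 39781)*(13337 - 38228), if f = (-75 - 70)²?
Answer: 466855596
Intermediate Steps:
f = 21025 (f = (-145)² = 21025)
(f - 39781)*(13337 - 38228) = (21025 - 39781)*(13337 - 38228) = -18756*(-24891) = 466855596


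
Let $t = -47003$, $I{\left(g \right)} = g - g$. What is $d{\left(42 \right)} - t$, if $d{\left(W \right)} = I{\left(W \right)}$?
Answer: $47003$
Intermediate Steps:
$I{\left(g \right)} = 0$
$d{\left(W \right)} = 0$
$d{\left(42 \right)} - t = 0 - -47003 = 0 + 47003 = 47003$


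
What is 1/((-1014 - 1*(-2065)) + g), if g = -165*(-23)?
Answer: 1/4846 ≈ 0.00020636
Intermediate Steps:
g = 3795
1/((-1014 - 1*(-2065)) + g) = 1/((-1014 - 1*(-2065)) + 3795) = 1/((-1014 + 2065) + 3795) = 1/(1051 + 3795) = 1/4846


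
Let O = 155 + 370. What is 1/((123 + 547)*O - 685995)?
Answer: -1/334245 ≈ -2.9918e-6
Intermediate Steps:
O = 525
1/((123 + 547)*O - 685995) = 1/((123 + 547)*525 - 685995) = 1/(670*525 - 685995) = 1/(351750 - 685995) = 1/(-334245) = -1/334245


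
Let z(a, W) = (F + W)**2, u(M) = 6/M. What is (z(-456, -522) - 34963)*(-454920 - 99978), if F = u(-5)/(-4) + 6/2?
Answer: -6494711805381/50 ≈ -1.2989e+11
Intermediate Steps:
F = 33/10 (F = (6/(-5))/(-4) + 6/2 = (6*(-1/5))*(-1/4) + 6*(1/2) = -6/5*(-1/4) + 3 = 3/10 + 3 = 33/10 ≈ 3.3000)
z(a, W) = (33/10 + W)**2
(z(-456, -522) - 34963)*(-454920 - 99978) = ((33 + 10*(-522))**2/100 - 34963)*(-454920 - 99978) = ((33 - 5220)**2/100 - 34963)*(-554898) = ((1/100)*(-5187)**2 - 34963)*(-554898) = ((1/100)*26904969 - 34963)*(-554898) = (26904969/100 - 34963)*(-554898) = (23408669/100)*(-554898) = -6494711805381/50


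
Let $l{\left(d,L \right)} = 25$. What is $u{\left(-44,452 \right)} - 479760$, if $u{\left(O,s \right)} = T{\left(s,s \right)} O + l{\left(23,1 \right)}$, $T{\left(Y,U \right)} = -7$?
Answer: $-479427$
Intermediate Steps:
$u{\left(O,s \right)} = 25 - 7 O$ ($u{\left(O,s \right)} = - 7 O + 25 = 25 - 7 O$)
$u{\left(-44,452 \right)} - 479760 = \left(25 - -308\right) - 479760 = \left(25 + 308\right) - 479760 = 333 - 479760 = -479427$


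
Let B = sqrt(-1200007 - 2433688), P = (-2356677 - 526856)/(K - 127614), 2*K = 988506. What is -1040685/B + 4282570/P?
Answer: -1570157182230/2883533 + 208137*I*sqrt(3633695)/726739 ≈ -5.4453e+5 + 545.94*I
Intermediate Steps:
K = 494253 (K = (1/2)*988506 = 494253)
P = -2883533/366639 (P = (-2356677 - 526856)/(494253 - 127614) = -2883533/366639 ≈ -7.8648)
B = I*sqrt(3633695) (B = sqrt(-3633695) = I*sqrt(3633695) ≈ 1906.2*I)
-1040685/B + 4282570/P = -1040685*(-I*sqrt(3633695)/3633695) + 4282570/(-2883533/366639) = -(-208137)*I*sqrt(3633695)/726739 + 4282570*(-366639/2883533) = 208137*I*sqrt(3633695)/726739 - 1570157182230/2883533 = -1570157182230/2883533 + 208137*I*sqrt(3633695)/726739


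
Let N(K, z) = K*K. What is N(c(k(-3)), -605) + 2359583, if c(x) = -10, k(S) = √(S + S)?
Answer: 2359683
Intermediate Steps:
k(S) = √2*√S (k(S) = √(2*S) = √2*√S)
N(K, z) = K²
N(c(k(-3)), -605) + 2359583 = (-10)² + 2359583 = 100 + 2359583 = 2359683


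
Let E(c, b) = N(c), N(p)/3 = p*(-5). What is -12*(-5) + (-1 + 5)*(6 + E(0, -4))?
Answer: 84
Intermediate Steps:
N(p) = -15*p (N(p) = 3*(p*(-5)) = 3*(-5*p) = -15*p)
E(c, b) = -15*c
-12*(-5) + (-1 + 5)*(6 + E(0, -4)) = -12*(-5) + (-1 + 5)*(6 - 15*0) = 60 + 4*(6 + 0) = 60 + 4*6 = 60 + 24 = 84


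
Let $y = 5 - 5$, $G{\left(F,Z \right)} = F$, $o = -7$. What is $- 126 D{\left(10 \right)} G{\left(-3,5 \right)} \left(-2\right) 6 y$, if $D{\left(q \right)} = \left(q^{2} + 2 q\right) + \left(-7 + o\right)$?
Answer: $0$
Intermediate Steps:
$y = 0$
$D{\left(q \right)} = -14 + q^{2} + 2 q$ ($D{\left(q \right)} = \left(q^{2} + 2 q\right) - 14 = -14 + q^{2} + 2 q$)
$- 126 D{\left(10 \right)} G{\left(-3,5 \right)} \left(-2\right) 6 y = - 126 \left(-14 + 10^{2} + 2 \cdot 10\right) \left(- 3 \left(-2\right) 6 \cdot 0\right) = - 126 \left(-14 + 100 + 20\right) \left(- 3 \left(\left(-12\right) 0\right)\right) = \left(-126\right) 106 \left(\left(-3\right) 0\right) = \left(-13356\right) 0 = 0$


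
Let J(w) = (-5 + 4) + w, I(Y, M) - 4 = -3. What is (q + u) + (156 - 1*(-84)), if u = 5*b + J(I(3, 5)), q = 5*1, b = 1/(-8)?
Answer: 1955/8 ≈ 244.38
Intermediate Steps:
I(Y, M) = 1 (I(Y, M) = 4 - 3 = 1)
b = -⅛ ≈ -0.12500
J(w) = -1 + w
q = 5
u = -5/8 (u = 5*(-⅛) + (-1 + 1) = -5/8 + 0 = -5/8 ≈ -0.62500)
(q + u) + (156 - 1*(-84)) = (5 - 5/8) + (156 - 1*(-84)) = 35/8 + (156 + 84) = 35/8 + 240 = 1955/8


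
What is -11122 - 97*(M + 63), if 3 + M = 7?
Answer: -17621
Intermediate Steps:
M = 4 (M = -3 + 7 = 4)
-11122 - 97*(M + 63) = -11122 - 97*(4 + 63) = -11122 - 97*67 = -11122 - 1*6499 = -11122 - 6499 = -17621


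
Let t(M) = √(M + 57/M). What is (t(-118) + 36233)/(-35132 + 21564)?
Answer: -36233/13568 - I*√1649758/1601024 ≈ -2.6705 - 0.00080225*I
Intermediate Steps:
(t(-118) + 36233)/(-35132 + 21564) = (√(-118 + 57/(-118)) + 36233)/(-35132 + 21564) = (√(-118 + 57*(-1/118)) + 36233)/(-13568) = (√(-118 - 57/118) + 36233)*(-1/13568) = (√(-13981/118) + 36233)*(-1/13568) = (I*√1649758/118 + 36233)*(-1/13568) = (36233 + I*√1649758/118)*(-1/13568) = -36233/13568 - I*√1649758/1601024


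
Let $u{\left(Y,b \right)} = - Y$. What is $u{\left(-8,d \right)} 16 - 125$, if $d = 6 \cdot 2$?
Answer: $3$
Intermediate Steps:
$d = 12$
$u{\left(-8,d \right)} 16 - 125 = \left(-1\right) \left(-8\right) 16 - 125 = 8 \cdot 16 - 125 = 128 - 125 = 3$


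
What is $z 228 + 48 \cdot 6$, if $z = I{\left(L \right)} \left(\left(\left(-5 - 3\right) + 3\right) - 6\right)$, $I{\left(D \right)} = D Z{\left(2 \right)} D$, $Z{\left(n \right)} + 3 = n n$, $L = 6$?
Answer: $-90000$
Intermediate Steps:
$Z{\left(n \right)} = -3 + n^{2}$ ($Z{\left(n \right)} = -3 + n n = -3 + n^{2}$)
$I{\left(D \right)} = D^{2}$ ($I{\left(D \right)} = D \left(-3 + 2^{2}\right) D = D \left(-3 + 4\right) D = D 1 D = D D = D^{2}$)
$z = -396$ ($z = 6^{2} \left(\left(\left(-5 - 3\right) + 3\right) - 6\right) = 36 \left(\left(-8 + 3\right) - 6\right) = 36 \left(-5 - 6\right) = 36 \left(-11\right) = -396$)
$z 228 + 48 \cdot 6 = \left(-396\right) 228 + 48 \cdot 6 = -90288 + 288 = -90000$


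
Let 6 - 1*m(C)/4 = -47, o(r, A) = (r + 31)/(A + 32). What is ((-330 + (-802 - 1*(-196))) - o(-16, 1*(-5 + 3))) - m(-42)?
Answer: -2297/2 ≈ -1148.5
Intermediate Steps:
o(r, A) = (31 + r)/(32 + A)
m(C) = 212 (m(C) = 24 - 4*(-47) = 24 + 188 = 212)
((-330 + (-802 - 1*(-196))) - o(-16, 1*(-5 + 3))) - m(-42) = ((-330 + (-802 - 1*(-196))) - (31 - 16)/(32 + 1*(-5 + 3))) - 1*212 = ((-330 + (-802 + 196)) - 15/(32 + 1*(-2))) - 212 = ((-330 - 606) - 15/(32 - 2)) - 212 = (-936 - 15/30) - 212 = (-936 - 1*1/2) - 212 = (-936 - 1/2) - 212 = -1873/2 - 212 = -2297/2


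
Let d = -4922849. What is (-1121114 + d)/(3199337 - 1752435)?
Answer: -6043963/1446902 ≈ -4.1772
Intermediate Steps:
(-1121114 + d)/(3199337 - 1752435) = (-1121114 - 4922849)/(3199337 - 1752435) = -6043963/1446902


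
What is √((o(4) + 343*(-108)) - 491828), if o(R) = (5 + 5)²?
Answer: 2*I*√132193 ≈ 727.17*I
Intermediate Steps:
o(R) = 100 (o(R) = 10² = 100)
√((o(4) + 343*(-108)) - 491828) = √((100 + 343*(-108)) - 491828) = √((100 - 37044) - 491828) = √(-36944 - 491828) = √(-528772) = 2*I*√132193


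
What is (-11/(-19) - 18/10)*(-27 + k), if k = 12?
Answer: 348/19 ≈ 18.316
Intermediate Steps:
(-11/(-19) - 18/10)*(-27 + k) = (-11/(-19) - 18/10)*(-27 + 12) = (-11*(-1/19) - 18*⅒)*(-15) = (11/19 - 9/5)*(-15) = -116/95*(-15) = 348/19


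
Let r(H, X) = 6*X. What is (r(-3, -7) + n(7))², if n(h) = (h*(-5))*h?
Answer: 82369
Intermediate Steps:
n(h) = -5*h² (n(h) = (-5*h)*h = -5*h²)
(r(-3, -7) + n(7))² = (6*(-7) - 5*7²)² = (-42 - 5*49)² = (-42 - 245)² = (-287)² = 82369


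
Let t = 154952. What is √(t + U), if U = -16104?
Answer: 4*√8678 ≈ 372.62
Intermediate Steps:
√(t + U) = √(154952 - 16104) = √138848 = 4*√8678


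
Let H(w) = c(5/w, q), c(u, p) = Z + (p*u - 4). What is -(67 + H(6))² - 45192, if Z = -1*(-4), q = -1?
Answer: -1784521/36 ≈ -49570.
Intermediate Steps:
Z = 4
c(u, p) = p*u (c(u, p) = 4 + (p*u - 4) = 4 + (-4 + p*u) = p*u)
H(w) = -5/w
-(67 + H(6))² - 45192 = -(67 - 5/6)² - 45192 = -(67 - 5*⅙)² - 45192 = -(67 - ⅚)² - 45192 = -(397/6)² - 45192 = -1*157609/36 - 45192 = -157609/36 - 45192 = -1784521/36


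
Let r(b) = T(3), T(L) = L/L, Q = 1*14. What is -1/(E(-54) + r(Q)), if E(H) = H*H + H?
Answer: -1/2863 ≈ -0.00034928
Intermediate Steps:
Q = 14
T(L) = 1
E(H) = H + H**2 (E(H) = H**2 + H = H + H**2)
r(b) = 1
-1/(E(-54) + r(Q)) = -1/(-54*(1 - 54) + 1) = -1/(-54*(-53) + 1) = -1/(2862 + 1) = -1/2863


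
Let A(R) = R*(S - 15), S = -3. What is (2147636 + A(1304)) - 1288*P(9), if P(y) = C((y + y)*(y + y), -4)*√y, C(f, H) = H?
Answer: 2139620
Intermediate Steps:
P(y) = -4*√y
A(R) = -18*R (A(R) = R*(-3 - 15) = R*(-18) = -18*R)
(2147636 + A(1304)) - 1288*P(9) = (2147636 - 18*1304) - (-5152)*√9 = (2147636 - 23472) - (-5152)*3 = 2124164 - 1288*(-12) = 2124164 + 15456 = 2139620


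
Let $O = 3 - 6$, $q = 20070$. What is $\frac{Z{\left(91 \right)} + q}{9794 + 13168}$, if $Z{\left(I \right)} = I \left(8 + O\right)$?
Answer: $\frac{20525}{22962} \approx 0.89387$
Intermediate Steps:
$O = -3$ ($O = 3 - 6 = -3$)
$Z{\left(I \right)} = 5 I$ ($Z{\left(I \right)} = I \left(8 - 3\right) = I 5 = 5 I$)
$\frac{Z{\left(91 \right)} + q}{9794 + 13168} = \frac{5 \cdot 91 + 20070}{9794 + 13168} = \frac{455 + 20070}{22962} = 20525 \cdot \frac{1}{22962} = \frac{20525}{22962}$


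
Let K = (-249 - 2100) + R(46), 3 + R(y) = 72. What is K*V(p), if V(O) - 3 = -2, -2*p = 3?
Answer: -2280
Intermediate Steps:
p = -3/2 (p = -1/2*3 = -3/2 ≈ -1.5000)
V(O) = 1 (V(O) = 3 - 2 = 1)
R(y) = 69 (R(y) = -3 + 72 = 69)
K = -2280 (K = (-249 - 2100) + 69 = -2349 + 69 = -2280)
K*V(p) = -2280*1 = -2280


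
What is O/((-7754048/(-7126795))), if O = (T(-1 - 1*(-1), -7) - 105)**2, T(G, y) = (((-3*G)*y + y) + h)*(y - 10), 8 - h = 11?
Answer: 30110708875/7754048 ≈ 3883.2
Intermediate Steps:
h = -3 (h = 8 - 1*11 = 8 - 11 = -3)
T(G, y) = (-10 + y)*(-3 + y - 3*G*y) (T(G, y) = (((-3*G)*y + y) - 3)*(y - 10) = ((-3*G*y + y) - 3)*(-10 + y) = ((y - 3*G*y) - 3)*(-10 + y) = (-3 + y - 3*G*y)*(-10 + y) = (-10 + y)*(-3 + y - 3*G*y))
O = 4225 (O = ((30 + (-7)**2 - 13*(-7) - 3*(-1 - 1*(-1))*(-7)**2 + 30*(-1 - 1*(-1))*(-7)) - 105)**2 = ((30 + 49 + 91 - 3*(-1 + 1)*49 + 30*(-1 + 1)*(-7)) - 105)**2 = ((30 + 49 + 91 - 3*0*49 + 30*0*(-7)) - 105)**2 = ((30 + 49 + 91 + 0 + 0) - 105)**2 = (170 - 105)**2 = 65**2 = 4225)
O/((-7754048/(-7126795))) = 4225/((-7754048/(-7126795))) = 4225/((-7754048*(-1/7126795))) = 4225/(7754048/7126795) = 4225*(7126795/7754048) = 30110708875/7754048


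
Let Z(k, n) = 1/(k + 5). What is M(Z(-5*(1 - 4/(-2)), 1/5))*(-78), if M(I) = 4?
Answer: -312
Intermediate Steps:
Z(k, n) = 1/(5 + k)
M(Z(-5*(1 - 4/(-2)), 1/5))*(-78) = 4*(-78) = -312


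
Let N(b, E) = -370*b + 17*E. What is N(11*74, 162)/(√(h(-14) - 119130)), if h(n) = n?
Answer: 149213*I*√29786/29786 ≈ 864.57*I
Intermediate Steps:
N(11*74, 162)/(√(h(-14) - 119130)) = (-4070*74 + 17*162)/(√(-14 - 119130)) = (-370*814 + 2754)/(√(-119144)) = (-301180 + 2754)/((2*I*√29786)) = -(-149213)*I*√29786/29786 = 149213*I*√29786/29786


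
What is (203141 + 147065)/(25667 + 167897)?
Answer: 175103/96782 ≈ 1.8093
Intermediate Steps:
(203141 + 147065)/(25667 + 167897) = 350206/193564 = 350206*(1/193564) = 175103/96782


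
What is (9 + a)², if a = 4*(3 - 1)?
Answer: 289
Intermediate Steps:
a = 8 (a = 4*2 = 8)
(9 + a)² = (9 + 8)² = 17² = 289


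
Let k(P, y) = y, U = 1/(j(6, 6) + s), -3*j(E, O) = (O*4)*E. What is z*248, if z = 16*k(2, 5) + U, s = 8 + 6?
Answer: 337156/17 ≈ 19833.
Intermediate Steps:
s = 14
j(E, O) = -4*E*O/3 (j(E, O) = -O*4*E/3 = -4*O*E/3 = -4*E*O/3)
U = -1/34 (U = 1/(-4/3*6*6 + 14) = 1/(-48 + 14) = 1/(-34) = -1/34 ≈ -0.029412)
z = 2719/34 (z = 16*5 - 1/34 = 80 - 1/34 = 2719/34 ≈ 79.971)
z*248 = (2719/34)*248 = 337156/17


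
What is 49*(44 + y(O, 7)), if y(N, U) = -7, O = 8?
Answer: 1813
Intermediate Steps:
49*(44 + y(O, 7)) = 49*(44 - 7) = 49*37 = 1813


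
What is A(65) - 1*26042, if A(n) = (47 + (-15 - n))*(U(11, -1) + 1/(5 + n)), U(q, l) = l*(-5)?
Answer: -1834523/70 ≈ -26207.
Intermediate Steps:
U(q, l) = -5*l
A(n) = (5 + 1/(5 + n))*(32 - n) (A(n) = (47 + (-15 - n))*(-5*(-1) + 1/(5 + n)) = (32 - n)*(5 + 1/(5 + n)) = (5 + 1/(5 + n))*(32 - n))
A(65) - 1*26042 = (832 - 5*65² + 134*65)/(5 + 65) - 1*26042 = (832 - 5*4225 + 8710)/70 - 26042 = (832 - 21125 + 8710)/70 - 26042 = (1/70)*(-11583) - 26042 = -11583/70 - 26042 = -1834523/70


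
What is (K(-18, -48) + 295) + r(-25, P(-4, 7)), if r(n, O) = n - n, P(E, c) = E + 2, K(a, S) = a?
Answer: 277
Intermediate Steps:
P(E, c) = 2 + E
r(n, O) = 0
(K(-18, -48) + 295) + r(-25, P(-4, 7)) = (-18 + 295) + 0 = 277 + 0 = 277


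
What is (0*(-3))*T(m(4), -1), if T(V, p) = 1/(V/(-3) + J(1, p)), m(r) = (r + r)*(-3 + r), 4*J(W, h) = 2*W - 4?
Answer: 0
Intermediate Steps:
J(W, h) = -1 + W/2 (J(W, h) = (2*W - 4)/4 = (-4 + 2*W)/4 = -1 + W/2)
m(r) = 2*r*(-3 + r) (m(r) = (2*r)*(-3 + r) = 2*r*(-3 + r))
T(V, p) = 1/(-½ - V/3) (T(V, p) = 1/(V/(-3) + (-1 + (½)*1)) = 1/(V*(-⅓) + (-1 + ½)) = 1/(-V/3 - ½) = 1/(-½ - V/3))
(0*(-3))*T(m(4), -1) = (0*(-3))*(-6/(3 + 2*(2*4*(-3 + 4)))) = 0*(-6/(3 + 2*(2*4*1))) = 0*(-6/(3 + 2*8)) = 0*(-6/(3 + 16)) = 0*(-6/19) = 0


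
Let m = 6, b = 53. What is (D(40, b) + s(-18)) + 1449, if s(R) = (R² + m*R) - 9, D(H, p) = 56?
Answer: 1712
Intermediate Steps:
s(R) = -9 + R² + 6*R (s(R) = (R² + 6*R) - 9 = -9 + R² + 6*R)
(D(40, b) + s(-18)) + 1449 = (56 + (-9 + (-18)² + 6*(-18))) + 1449 = (56 + (-9 + 324 - 108)) + 1449 = (56 + 207) + 1449 = 263 + 1449 = 1712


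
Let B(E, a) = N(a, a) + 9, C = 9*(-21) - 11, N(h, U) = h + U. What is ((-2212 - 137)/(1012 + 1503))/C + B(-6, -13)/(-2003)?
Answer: 13256047/1007509000 ≈ 0.013157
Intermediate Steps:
N(h, U) = U + h
C = -200 (C = -189 - 11 = -200)
B(E, a) = 9 + 2*a (B(E, a) = (a + a) + 9 = 2*a + 9 = 9 + 2*a)
((-2212 - 137)/(1012 + 1503))/C + B(-6, -13)/(-2003) = ((-2212 - 137)/(1012 + 1503))/(-200) + (9 + 2*(-13))/(-2003) = -2349/2515*(-1/200) + (9 - 26)*(-1/2003) = -2349*1/2515*(-1/200) - 17*(-1/2003) = -2349/2515*(-1/200) + 17/2003 = 2349/503000 + 17/2003 = 13256047/1007509000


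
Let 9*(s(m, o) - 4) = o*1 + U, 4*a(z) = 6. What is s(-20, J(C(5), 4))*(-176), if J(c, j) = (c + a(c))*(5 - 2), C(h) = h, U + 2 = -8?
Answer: -8008/9 ≈ -889.78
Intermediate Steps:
a(z) = 3/2 (a(z) = (¼)*6 = 3/2)
U = -10 (U = -2 - 8 = -10)
J(c, j) = 9/2 + 3*c (J(c, j) = (c + 3/2)*(5 - 2) = (3/2 + c)*3 = 9/2 + 3*c)
s(m, o) = 26/9 + o/9 (s(m, o) = 4 + (o*1 - 10)/9 = 4 + (o - 10)/9 = 4 + (-10 + o)/9 = 4 + (-10/9 + o/9) = 26/9 + o/9)
s(-20, J(C(5), 4))*(-176) = (26/9 + (9/2 + 3*5)/9)*(-176) = (26/9 + (9/2 + 15)/9)*(-176) = (26/9 + (⅑)*(39/2))*(-176) = (26/9 + 13/6)*(-176) = (91/18)*(-176) = -8008/9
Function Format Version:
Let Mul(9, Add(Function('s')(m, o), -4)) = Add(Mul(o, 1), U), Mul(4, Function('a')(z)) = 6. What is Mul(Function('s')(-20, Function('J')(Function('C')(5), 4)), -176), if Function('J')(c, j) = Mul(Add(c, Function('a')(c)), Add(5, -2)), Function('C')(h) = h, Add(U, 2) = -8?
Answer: Rational(-8008, 9) ≈ -889.78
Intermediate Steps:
Function('a')(z) = Rational(3, 2) (Function('a')(z) = Mul(Rational(1, 4), 6) = Rational(3, 2))
U = -10 (U = Add(-2, -8) = -10)
Function('J')(c, j) = Add(Rational(9, 2), Mul(3, c)) (Function('J')(c, j) = Mul(Add(c, Rational(3, 2)), Add(5, -2)) = Mul(Add(Rational(3, 2), c), 3) = Add(Rational(9, 2), Mul(3, c)))
Function('s')(m, o) = Add(Rational(26, 9), Mul(Rational(1, 9), o)) (Function('s')(m, o) = Add(4, Mul(Rational(1, 9), Add(Mul(o, 1), -10))) = Add(4, Mul(Rational(1, 9), Add(o, -10))) = Add(4, Mul(Rational(1, 9), Add(-10, o))) = Add(4, Add(Rational(-10, 9), Mul(Rational(1, 9), o))) = Add(Rational(26, 9), Mul(Rational(1, 9), o)))
Mul(Function('s')(-20, Function('J')(Function('C')(5), 4)), -176) = Mul(Add(Rational(26, 9), Mul(Rational(1, 9), Add(Rational(9, 2), Mul(3, 5)))), -176) = Mul(Add(Rational(26, 9), Mul(Rational(1, 9), Add(Rational(9, 2), 15))), -176) = Mul(Add(Rational(26, 9), Mul(Rational(1, 9), Rational(39, 2))), -176) = Mul(Add(Rational(26, 9), Rational(13, 6)), -176) = Mul(Rational(91, 18), -176) = Rational(-8008, 9)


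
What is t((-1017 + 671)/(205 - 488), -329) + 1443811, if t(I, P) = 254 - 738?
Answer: 1443327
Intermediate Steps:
t(I, P) = -484
t((-1017 + 671)/(205 - 488), -329) + 1443811 = -484 + 1443811 = 1443327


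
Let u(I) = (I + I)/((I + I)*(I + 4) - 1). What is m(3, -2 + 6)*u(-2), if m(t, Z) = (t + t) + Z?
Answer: 40/9 ≈ 4.4444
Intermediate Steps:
m(t, Z) = Z + 2*t (m(t, Z) = 2*t + Z = Z + 2*t)
u(I) = 2*I/(-1 + 2*I*(4 + I)) (u(I) = (2*I)/((2*I)*(4 + I) - 1) = (2*I)/(2*I*(4 + I) - 1) = (2*I)/(-1 + 2*I*(4 + I)) = 2*I/(-1 + 2*I*(4 + I)))
m(3, -2 + 6)*u(-2) = ((-2 + 6) + 2*3)*(2*(-2)/(-1 + 2*(-2)**2 + 8*(-2))) = (4 + 6)*(2*(-2)/(-1 + 2*4 - 16)) = 10*(2*(-2)/(-1 + 8 - 16)) = 10*(2*(-2)/(-9)) = 10*(2*(-2)*(-1/9)) = 10*(4/9) = 40/9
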